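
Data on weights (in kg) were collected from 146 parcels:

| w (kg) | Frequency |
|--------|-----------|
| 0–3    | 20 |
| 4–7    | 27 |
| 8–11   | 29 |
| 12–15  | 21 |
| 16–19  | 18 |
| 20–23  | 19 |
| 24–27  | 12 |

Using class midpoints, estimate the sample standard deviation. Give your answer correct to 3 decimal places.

Midpoints: 1.5, 5.5, 9.5, 13.5, 17.5, 21.5, 25.5
n = 146, Σfm = 1767, mean = 12.1027
Σfm² = 29404.5
Σf(m − x̄)² = Σfm² − (Σfm)²/n = 29404.5 − 1767²/146 = 8018.9589
Sample variance = 8018.9589 / 145 = 55.3032
Standard deviation = √55.3032 = 7.4366

7.437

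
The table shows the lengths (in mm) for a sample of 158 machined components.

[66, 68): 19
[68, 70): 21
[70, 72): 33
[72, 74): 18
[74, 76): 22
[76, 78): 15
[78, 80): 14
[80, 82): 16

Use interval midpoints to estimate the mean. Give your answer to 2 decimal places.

Midpoints: 67, 69, 71, 73, 75, 77, 79, 81
Σfm = 19×67 + 21×69 + 33×71 + 18×73 + 22×75 + 15×77 + 14×79 + 16×81 = 11586
n = Σf = 158
Mean = 11586 / 158 = 73.3291

73.33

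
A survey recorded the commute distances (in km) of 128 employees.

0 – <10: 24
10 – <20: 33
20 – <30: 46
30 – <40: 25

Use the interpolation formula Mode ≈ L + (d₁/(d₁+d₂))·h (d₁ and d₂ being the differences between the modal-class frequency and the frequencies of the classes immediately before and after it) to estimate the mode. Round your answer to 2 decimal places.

23.82

Modal class: 20 – <30 (highest frequency 46).
d₁ = 46 − 33 = 13, d₂ = 46 − 25 = 21
Mode ≈ 20 + (13/(13+21)) × 10 = 20 + 3.8235 = 23.8235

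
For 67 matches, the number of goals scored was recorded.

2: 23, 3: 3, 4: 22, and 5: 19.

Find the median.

Cumulative frequencies: 23, 26, 48, 67
n = 67, so the median is the value in position (n+1)/2 = 34.
Position 34 falls at value 4.

4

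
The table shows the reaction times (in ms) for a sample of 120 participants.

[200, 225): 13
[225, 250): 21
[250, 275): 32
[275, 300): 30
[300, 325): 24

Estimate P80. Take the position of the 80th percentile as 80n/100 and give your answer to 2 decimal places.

300.00

Cumulative frequencies: 13, 34, 66, 96, 120
n = 120; position = 80n/100 = 96.
This falls in the class [275, 300): L = 275, F = 66, f = 30, h = 25.
80th percentile ≈ 275 + ((96 − 66) / 30) × 25 = 300.0000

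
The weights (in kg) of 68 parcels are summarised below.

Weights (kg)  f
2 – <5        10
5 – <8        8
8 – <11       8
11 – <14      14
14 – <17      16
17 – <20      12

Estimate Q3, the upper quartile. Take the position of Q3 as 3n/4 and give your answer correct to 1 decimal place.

16.1

Cumulative frequencies: 10, 18, 26, 40, 56, 68
n = 68; position = 3n/4 = 51.
This falls in the class 14 – <17: L = 14, F = 40, f = 16, h = 3.
Upper quartile ≈ 14 + ((51 − 40) / 16) × 3 = 16.0625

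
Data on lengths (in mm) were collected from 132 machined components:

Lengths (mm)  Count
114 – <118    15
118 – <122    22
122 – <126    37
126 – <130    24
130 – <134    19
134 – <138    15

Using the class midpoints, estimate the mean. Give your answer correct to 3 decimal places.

Midpoints: 116, 120, 124, 128, 132, 136
Σfm = 15×116 + 22×120 + 37×124 + 24×128 + 19×132 + 15×136 = 16588
n = Σf = 132
Mean = 16588 / 132 = 125.6667

125.667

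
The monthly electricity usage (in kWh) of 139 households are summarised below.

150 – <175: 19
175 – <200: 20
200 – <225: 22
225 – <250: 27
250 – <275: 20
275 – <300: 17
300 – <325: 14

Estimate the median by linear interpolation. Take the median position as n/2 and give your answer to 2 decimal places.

Cumulative frequencies: 19, 39, 61, 88, 108, 125, 139
n = 139; position = n/2 = 69.5.
This falls in the class 225 – <250: L = 225, F = 61, f = 27, h = 25.
Median ≈ 225 + ((69.5 − 61) / 27) × 25 = 232.8704

232.87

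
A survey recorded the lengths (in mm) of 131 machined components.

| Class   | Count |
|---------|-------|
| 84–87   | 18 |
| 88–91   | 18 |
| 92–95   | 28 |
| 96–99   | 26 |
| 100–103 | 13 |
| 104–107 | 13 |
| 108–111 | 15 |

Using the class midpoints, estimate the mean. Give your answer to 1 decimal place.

96.5

Midpoints: 85.5, 89.5, 93.5, 97.5, 101.5, 105.5, 109.5
Σfm = 18×85.5 + 18×89.5 + 28×93.5 + 26×97.5 + 13×101.5 + 13×105.5 + 15×109.5 = 12636.5
n = Σf = 131
Mean = 12636.5 / 131 = 96.4618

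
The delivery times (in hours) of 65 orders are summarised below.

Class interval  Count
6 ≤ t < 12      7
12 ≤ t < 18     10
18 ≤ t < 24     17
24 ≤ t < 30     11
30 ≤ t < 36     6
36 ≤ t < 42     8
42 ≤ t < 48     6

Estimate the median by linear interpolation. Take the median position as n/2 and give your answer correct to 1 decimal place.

Cumulative frequencies: 7, 17, 34, 45, 51, 59, 65
n = 65; position = n/2 = 32.5.
This falls in the class 18 ≤ t < 24: L = 18, F = 17, f = 17, h = 6.
Median ≈ 18 + ((32.5 − 17) / 17) × 6 = 23.4706

23.5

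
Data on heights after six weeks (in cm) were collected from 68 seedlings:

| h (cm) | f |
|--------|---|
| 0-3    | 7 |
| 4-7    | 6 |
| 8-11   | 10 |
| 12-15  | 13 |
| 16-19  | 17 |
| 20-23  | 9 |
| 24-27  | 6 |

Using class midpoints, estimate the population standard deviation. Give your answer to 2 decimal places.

Midpoints: 1.5, 5.5, 9.5, 13.5, 17.5, 21.5, 25.5
n = 68, Σfm = 958, mean = 14.0882
Σfm² = 16737
Σf(m − x̄)² = Σfm² − (Σfm)²/n = 16737 − 958²/68 = 3240.4706
Population variance = 3240.4706 / 68 = 47.6540
Standard deviation = √47.6540 = 6.9032

6.90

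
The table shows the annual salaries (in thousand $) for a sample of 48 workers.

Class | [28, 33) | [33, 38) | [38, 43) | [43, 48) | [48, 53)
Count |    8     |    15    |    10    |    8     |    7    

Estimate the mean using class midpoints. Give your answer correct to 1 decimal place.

Midpoints: 30.5, 35.5, 40.5, 45.5, 50.5
Σfm = 8×30.5 + 15×35.5 + 10×40.5 + 8×45.5 + 7×50.5 = 1899
n = Σf = 48
Mean = 1899 / 48 = 39.5625

39.6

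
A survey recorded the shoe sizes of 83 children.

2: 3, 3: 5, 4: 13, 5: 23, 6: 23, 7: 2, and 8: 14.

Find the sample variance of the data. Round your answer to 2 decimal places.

2.45

Values: 2, 3, 4, 5, 6, 7, 8
n = 83, Σfx = 452, mean = 5.4458
Σfx² = 2662
Σf(x − x̄)² = Σfx² − (Σfx)²/n = 2662 − 452²/83 = 200.5060
Sample variance = 200.5060 / 82 = 2.4452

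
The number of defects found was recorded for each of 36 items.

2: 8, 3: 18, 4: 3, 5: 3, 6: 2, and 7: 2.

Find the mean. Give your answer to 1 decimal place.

Values: 2, 3, 4, 5, 6, 7
Σfx = 8×2 + 18×3 + 3×4 + 3×5 + 2×6 + 2×7 = 123
n = Σf = 36
Mean = 123 / 36 = 3.4167

3.4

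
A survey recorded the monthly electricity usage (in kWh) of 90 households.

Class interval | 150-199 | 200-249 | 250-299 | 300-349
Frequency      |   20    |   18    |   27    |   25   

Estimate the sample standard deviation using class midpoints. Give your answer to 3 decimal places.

Midpoints: 174.5, 224.5, 274.5, 324.5
n = 90, Σfm = 23055, mean = 256.1667
Σfm² = 6183172.5
Σf(m − x̄)² = Σfm² − (Σfm)²/n = 6183172.5 − 23055²/90 = 277250.0000
Sample variance = 277250.0000 / 89 = 3115.1685
Standard deviation = √3115.1685 = 55.8137

55.814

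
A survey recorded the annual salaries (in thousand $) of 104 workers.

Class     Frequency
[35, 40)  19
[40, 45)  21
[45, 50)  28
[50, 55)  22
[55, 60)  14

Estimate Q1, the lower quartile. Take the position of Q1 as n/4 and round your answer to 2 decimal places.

Cumulative frequencies: 19, 40, 68, 90, 104
n = 104; position = n/4 = 26.
This falls in the class [40, 45): L = 40, F = 19, f = 21, h = 5.
Lower quartile ≈ 40 + ((26 − 19) / 21) × 5 = 41.6667

41.67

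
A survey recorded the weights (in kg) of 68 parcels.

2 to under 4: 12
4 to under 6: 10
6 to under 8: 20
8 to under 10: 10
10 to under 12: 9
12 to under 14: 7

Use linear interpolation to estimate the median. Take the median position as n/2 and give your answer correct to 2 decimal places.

Cumulative frequencies: 12, 22, 42, 52, 61, 68
n = 68; position = n/2 = 34.
This falls in the class 6 to under 8: L = 6, F = 22, f = 20, h = 2.
Median ≈ 6 + ((34 − 22) / 20) × 2 = 7.2000

7.20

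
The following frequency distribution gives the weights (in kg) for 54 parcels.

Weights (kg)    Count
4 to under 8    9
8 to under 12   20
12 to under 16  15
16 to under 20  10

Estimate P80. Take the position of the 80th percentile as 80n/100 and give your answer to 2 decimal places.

Cumulative frequencies: 9, 29, 44, 54
n = 54; position = 80n/100 = 43.2.
This falls in the class 12 to under 16: L = 12, F = 29, f = 15, h = 4.
80th percentile ≈ 12 + ((43.2 − 29) / 15) × 4 = 15.7867

15.79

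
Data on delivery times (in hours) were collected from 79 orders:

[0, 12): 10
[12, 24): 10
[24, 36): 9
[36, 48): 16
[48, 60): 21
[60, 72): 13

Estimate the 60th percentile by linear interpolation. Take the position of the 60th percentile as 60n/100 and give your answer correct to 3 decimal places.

Cumulative frequencies: 10, 20, 29, 45, 66, 79
n = 79; position = 60n/100 = 47.4.
This falls in the class [48, 60): L = 48, F = 45, f = 21, h = 12.
60th percentile ≈ 48 + ((47.4 − 45) / 21) × 12 = 49.3714

49.371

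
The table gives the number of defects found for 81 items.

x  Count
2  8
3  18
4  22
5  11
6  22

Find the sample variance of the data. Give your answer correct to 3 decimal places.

1.794

Values: 2, 3, 4, 5, 6
n = 81, Σfx = 345, mean = 4.2593
Σfx² = 1613
Σf(x − x̄)² = Σfx² − (Σfx)²/n = 1613 − 345²/81 = 143.5556
Sample variance = 143.5556 / 80 = 1.7944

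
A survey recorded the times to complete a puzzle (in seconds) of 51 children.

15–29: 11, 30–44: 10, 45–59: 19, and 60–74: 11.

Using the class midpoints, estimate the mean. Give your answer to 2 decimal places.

Midpoints: 22, 37, 52, 67
Σfm = 11×22 + 10×37 + 19×52 + 11×67 = 2337
n = Σf = 51
Mean = 2337 / 51 = 45.8235

45.82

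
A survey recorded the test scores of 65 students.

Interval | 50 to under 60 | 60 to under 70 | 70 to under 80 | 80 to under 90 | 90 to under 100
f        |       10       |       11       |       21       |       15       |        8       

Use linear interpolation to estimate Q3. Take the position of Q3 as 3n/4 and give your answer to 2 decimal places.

84.50

Cumulative frequencies: 10, 21, 42, 57, 65
n = 65; position = 3n/4 = 48.75.
This falls in the class 80 to under 90: L = 80, F = 42, f = 15, h = 10.
Upper quartile ≈ 80 + ((48.75 − 42) / 15) × 10 = 84.5000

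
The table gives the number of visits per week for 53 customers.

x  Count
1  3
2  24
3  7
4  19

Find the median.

Cumulative frequencies: 3, 27, 34, 53
n = 53, so the median is the value in position (n+1)/2 = 27.
Position 27 falls at value 2.

2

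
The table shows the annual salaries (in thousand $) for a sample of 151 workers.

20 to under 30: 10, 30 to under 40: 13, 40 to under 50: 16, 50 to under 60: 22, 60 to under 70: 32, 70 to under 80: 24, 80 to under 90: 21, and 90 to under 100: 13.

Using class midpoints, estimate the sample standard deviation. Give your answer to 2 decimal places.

Midpoints: 25, 35, 45, 55, 65, 75, 85, 95
n = 151, Σfm = 9535, mean = 63.1457
Σfm² = 660375
Σf(m − x̄)² = Σfm² − (Σfm)²/n = 660375 − 9535²/151 = 58280.7947
Sample variance = 58280.7947 / 150 = 388.5386
Standard deviation = √388.5386 = 19.7114

19.71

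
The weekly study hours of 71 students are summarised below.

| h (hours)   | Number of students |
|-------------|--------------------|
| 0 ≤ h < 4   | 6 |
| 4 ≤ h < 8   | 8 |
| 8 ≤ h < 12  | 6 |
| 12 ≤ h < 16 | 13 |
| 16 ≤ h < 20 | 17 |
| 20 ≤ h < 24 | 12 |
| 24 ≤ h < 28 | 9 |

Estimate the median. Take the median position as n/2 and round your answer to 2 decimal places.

Cumulative frequencies: 6, 14, 20, 33, 50, 62, 71
n = 71; position = n/2 = 35.5.
This falls in the class 16 ≤ h < 20: L = 16, F = 33, f = 17, h = 4.
Median ≈ 16 + ((35.5 − 33) / 17) × 4 = 16.5882

16.59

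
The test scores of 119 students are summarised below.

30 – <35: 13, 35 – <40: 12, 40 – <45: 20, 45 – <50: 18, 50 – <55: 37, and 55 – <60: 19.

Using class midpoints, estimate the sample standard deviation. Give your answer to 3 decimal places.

Midpoints: 32.5, 37.5, 42.5, 47.5, 52.5, 57.5
n = 119, Σfm = 5612.5, mean = 47.1639
Σfm² = 272143.75
Σf(m − x̄)² = Σfm² − (Σfm)²/n = 272143.75 − 5612.5²/119 = 7436.5546
Sample variance = 7436.5546 / 118 = 63.0216
Standard deviation = √63.0216 = 7.9386

7.939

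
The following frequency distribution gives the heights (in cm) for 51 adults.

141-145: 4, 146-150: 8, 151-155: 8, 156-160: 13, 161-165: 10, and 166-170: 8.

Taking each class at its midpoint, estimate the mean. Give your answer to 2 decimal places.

157.02

Midpoints: 143, 148, 153, 158, 163, 168
Σfm = 4×143 + 8×148 + 8×153 + 13×158 + 10×163 + 8×168 = 8008
n = Σf = 51
Mean = 8008 / 51 = 157.0196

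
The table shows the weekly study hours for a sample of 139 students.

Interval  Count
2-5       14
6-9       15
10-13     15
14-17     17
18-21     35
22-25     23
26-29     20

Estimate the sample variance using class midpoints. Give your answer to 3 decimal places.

Midpoints: 3.5, 7.5, 11.5, 15.5, 19.5, 23.5, 27.5
n = 139, Σfm = 2370.5, mean = 17.0540
Σfm² = 48218.75
Σf(m − x̄)² = Σfm² − (Σfm)²/n = 48218.75 − 2370.5²/139 = 7792.3453
Sample variance = 7792.3453 / 138 = 56.4663

56.466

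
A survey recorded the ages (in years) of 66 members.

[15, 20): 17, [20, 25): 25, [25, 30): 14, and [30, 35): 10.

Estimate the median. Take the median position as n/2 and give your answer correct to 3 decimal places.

23.200

Cumulative frequencies: 17, 42, 56, 66
n = 66; position = n/2 = 33.
This falls in the class [20, 25): L = 20, F = 17, f = 25, h = 5.
Median ≈ 20 + ((33 − 17) / 25) × 5 = 23.2000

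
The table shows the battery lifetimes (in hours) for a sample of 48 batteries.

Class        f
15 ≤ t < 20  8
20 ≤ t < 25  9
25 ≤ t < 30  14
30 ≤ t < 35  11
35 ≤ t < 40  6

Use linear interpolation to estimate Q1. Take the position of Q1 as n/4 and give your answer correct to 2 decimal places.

22.22

Cumulative frequencies: 8, 17, 31, 42, 48
n = 48; position = n/4 = 12.
This falls in the class 20 ≤ t < 25: L = 20, F = 8, f = 9, h = 5.
Lower quartile ≈ 20 + ((12 − 8) / 9) × 5 = 22.2222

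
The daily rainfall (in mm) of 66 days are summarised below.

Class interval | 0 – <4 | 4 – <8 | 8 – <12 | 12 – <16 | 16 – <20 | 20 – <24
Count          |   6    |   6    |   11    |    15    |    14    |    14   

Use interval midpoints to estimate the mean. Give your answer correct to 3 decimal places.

14.061

Midpoints: 2, 6, 10, 14, 18, 22
Σfm = 6×2 + 6×6 + 11×10 + 15×14 + 14×18 + 14×22 = 928
n = Σf = 66
Mean = 928 / 66 = 14.0606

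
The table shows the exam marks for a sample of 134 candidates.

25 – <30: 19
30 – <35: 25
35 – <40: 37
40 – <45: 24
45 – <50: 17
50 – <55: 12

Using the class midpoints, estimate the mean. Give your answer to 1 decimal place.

Midpoints: 27.5, 32.5, 37.5, 42.5, 47.5, 52.5
Σfm = 19×27.5 + 25×32.5 + 37×37.5 + 24×42.5 + 17×47.5 + 12×52.5 = 5180
n = Σf = 134
Mean = 5180 / 134 = 38.6567

38.7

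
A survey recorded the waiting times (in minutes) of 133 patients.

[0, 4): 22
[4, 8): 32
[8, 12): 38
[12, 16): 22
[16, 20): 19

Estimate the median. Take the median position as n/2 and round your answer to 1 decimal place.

9.3

Cumulative frequencies: 22, 54, 92, 114, 133
n = 133; position = n/2 = 66.5.
This falls in the class [8, 12): L = 8, F = 54, f = 38, h = 4.
Median ≈ 8 + ((66.5 − 54) / 38) × 4 = 9.3158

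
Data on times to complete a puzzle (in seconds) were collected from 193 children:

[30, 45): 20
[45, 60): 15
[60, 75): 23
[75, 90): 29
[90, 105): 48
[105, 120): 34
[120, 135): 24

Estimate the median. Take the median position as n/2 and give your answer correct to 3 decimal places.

Cumulative frequencies: 20, 35, 58, 87, 135, 169, 193
n = 193; position = n/2 = 96.5.
This falls in the class [90, 105): L = 90, F = 87, f = 48, h = 15.
Median ≈ 90 + ((96.5 − 87) / 48) × 15 = 92.9688

92.969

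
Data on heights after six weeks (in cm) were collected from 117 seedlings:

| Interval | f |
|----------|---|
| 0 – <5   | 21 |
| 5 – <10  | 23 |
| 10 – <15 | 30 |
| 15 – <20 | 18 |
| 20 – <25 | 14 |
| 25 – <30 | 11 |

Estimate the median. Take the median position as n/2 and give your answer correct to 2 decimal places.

12.42

Cumulative frequencies: 21, 44, 74, 92, 106, 117
n = 117; position = n/2 = 58.5.
This falls in the class 10 – <15: L = 10, F = 44, f = 30, h = 5.
Median ≈ 10 + ((58.5 − 44) / 30) × 5 = 12.4167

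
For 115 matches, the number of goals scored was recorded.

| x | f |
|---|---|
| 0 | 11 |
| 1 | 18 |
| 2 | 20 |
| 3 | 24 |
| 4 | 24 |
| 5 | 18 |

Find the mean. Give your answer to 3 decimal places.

Values: 0, 1, 2, 3, 4, 5
Σfx = 11×0 + 18×1 + 20×2 + 24×3 + 24×4 + 18×5 = 316
n = Σf = 115
Mean = 316 / 115 = 2.7478

2.748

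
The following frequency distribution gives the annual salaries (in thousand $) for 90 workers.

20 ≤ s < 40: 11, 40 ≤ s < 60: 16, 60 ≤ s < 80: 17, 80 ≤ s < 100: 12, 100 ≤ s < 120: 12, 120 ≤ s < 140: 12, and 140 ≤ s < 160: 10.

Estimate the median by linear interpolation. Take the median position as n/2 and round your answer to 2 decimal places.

Cumulative frequencies: 11, 27, 44, 56, 68, 80, 90
n = 90; position = n/2 = 45.
This falls in the class 80 ≤ s < 100: L = 80, F = 44, f = 12, h = 20.
Median ≈ 80 + ((45 − 44) / 12) × 20 = 81.6667

81.67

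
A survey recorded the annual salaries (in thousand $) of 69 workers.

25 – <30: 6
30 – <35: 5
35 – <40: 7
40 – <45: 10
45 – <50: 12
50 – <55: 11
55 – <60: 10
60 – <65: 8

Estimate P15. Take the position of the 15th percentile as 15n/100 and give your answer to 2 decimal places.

34.35

Cumulative frequencies: 6, 11, 18, 28, 40, 51, 61, 69
n = 69; position = 15n/100 = 10.35.
This falls in the class 30 – <35: L = 30, F = 6, f = 5, h = 5.
15th percentile ≈ 30 + ((10.35 − 6) / 5) × 5 = 34.3500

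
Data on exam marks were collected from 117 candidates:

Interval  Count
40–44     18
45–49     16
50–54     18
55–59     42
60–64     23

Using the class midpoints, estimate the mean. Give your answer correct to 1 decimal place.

Midpoints: 42, 47, 52, 57, 62
Σfm = 18×42 + 16×47 + 18×52 + 42×57 + 23×62 = 6264
n = Σf = 117
Mean = 6264 / 117 = 53.5385

53.5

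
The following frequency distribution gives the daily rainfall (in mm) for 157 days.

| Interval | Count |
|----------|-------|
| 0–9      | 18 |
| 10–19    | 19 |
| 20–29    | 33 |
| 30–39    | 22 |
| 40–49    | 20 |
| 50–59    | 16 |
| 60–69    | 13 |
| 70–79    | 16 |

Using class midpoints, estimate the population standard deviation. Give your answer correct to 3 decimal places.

Midpoints: 4.5, 14.5, 24.5, 34.5, 44.5, 54.5, 64.5, 74.5
n = 157, Σfm = 5716.5, mean = 36.4108
Σfm² = 280369.25
Σf(m − x̄)² = Σfm² − (Σfm)²/n = 280369.25 − 5716.5²/157 = 72226.7516
Population variance = 72226.7516 / 157 = 460.0430
Standard deviation = √460.0430 = 21.4486

21.449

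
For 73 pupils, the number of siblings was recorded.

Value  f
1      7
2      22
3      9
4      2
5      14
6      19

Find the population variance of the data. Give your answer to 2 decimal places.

3.33

Values: 1, 2, 3, 4, 5, 6
n = 73, Σfx = 270, mean = 3.6986
Σfx² = 1242
Σf(x − x̄)² = Σfx² − (Σfx)²/n = 1242 − 270²/73 = 243.3699
Population variance = 243.3699 / 73 = 3.3338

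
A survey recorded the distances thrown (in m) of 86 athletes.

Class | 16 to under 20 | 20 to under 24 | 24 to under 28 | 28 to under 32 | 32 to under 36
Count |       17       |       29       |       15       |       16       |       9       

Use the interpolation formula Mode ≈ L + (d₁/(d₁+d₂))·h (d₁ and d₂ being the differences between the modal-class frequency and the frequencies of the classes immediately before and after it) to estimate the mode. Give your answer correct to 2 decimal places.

Modal class: 20 to under 24 (highest frequency 29).
d₁ = 29 − 17 = 12, d₂ = 29 − 15 = 14
Mode ≈ 20 + (12/(12+14)) × 4 = 20 + 1.8462 = 21.8462

21.85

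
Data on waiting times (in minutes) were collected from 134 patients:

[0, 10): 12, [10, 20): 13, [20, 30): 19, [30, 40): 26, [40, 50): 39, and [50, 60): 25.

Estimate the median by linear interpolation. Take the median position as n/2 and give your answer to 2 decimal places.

Cumulative frequencies: 12, 25, 44, 70, 109, 134
n = 134; position = n/2 = 67.
This falls in the class [30, 40): L = 30, F = 44, f = 26, h = 10.
Median ≈ 30 + ((67 − 44) / 26) × 10 = 38.8462

38.85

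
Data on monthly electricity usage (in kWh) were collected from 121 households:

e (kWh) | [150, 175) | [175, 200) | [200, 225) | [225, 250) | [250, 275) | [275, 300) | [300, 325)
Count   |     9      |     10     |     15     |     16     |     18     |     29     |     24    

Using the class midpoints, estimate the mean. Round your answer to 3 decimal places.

255.269

Midpoints: 162.5, 187.5, 212.5, 237.5, 262.5, 287.5, 312.5
Σfm = 9×162.5 + 10×187.5 + 15×212.5 + 16×237.5 + 18×262.5 + 29×287.5 + 24×312.5 = 30887.5
n = Σf = 121
Mean = 30887.5 / 121 = 255.2686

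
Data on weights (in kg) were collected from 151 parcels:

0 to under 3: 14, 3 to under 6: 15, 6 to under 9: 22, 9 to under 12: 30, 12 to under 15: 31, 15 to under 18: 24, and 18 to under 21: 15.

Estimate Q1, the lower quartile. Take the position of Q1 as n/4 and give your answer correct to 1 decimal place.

Cumulative frequencies: 14, 29, 51, 81, 112, 136, 151
n = 151; position = n/4 = 37.75.
This falls in the class 6 to under 9: L = 6, F = 29, f = 22, h = 3.
Lower quartile ≈ 6 + ((37.75 − 29) / 22) × 3 = 7.1932

7.2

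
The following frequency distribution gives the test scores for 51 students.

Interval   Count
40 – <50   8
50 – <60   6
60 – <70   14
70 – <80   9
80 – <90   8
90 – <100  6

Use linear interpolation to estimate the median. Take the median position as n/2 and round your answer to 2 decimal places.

Cumulative frequencies: 8, 14, 28, 37, 45, 51
n = 51; position = n/2 = 25.5.
This falls in the class 60 – <70: L = 60, F = 14, f = 14, h = 10.
Median ≈ 60 + ((25.5 − 14) / 14) × 10 = 68.2143

68.21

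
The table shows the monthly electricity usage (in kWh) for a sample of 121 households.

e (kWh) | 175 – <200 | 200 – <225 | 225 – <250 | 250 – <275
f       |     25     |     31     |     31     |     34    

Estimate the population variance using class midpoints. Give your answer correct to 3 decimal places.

Midpoints: 187.5, 212.5, 237.5, 262.5
n = 121, Σfm = 27562.5, mean = 227.7893
Σfm² = 6370156.25
Σf(m − x̄)² = Σfm² − (Σfm)²/n = 6370156.25 − 27562.5²/121 = 91714.8760
Population variance = 91714.8760 / 121 = 757.9742

757.974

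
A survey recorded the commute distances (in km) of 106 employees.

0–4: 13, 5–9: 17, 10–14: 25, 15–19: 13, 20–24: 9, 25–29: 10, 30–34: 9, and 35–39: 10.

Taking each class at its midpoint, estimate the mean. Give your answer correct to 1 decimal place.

16.9

Midpoints: 2, 7, 12, 17, 22, 27, 32, 37
Σfm = 13×2 + 17×7 + 25×12 + 13×17 + 9×22 + 10×27 + 9×32 + 10×37 = 1792
n = Σf = 106
Mean = 1792 / 106 = 16.9057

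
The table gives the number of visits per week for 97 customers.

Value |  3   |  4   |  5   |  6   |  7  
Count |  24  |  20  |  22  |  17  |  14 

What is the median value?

Cumulative frequencies: 24, 44, 66, 83, 97
n = 97, so the median is the value in position (n+1)/2 = 49.
Position 49 falls at value 5.

5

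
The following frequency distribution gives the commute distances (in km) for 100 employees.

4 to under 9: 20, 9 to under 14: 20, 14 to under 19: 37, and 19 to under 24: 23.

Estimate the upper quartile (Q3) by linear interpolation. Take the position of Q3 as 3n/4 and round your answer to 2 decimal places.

18.73

Cumulative frequencies: 20, 40, 77, 100
n = 100; position = 3n/4 = 75.
This falls in the class 14 to under 19: L = 14, F = 40, f = 37, h = 5.
Upper quartile ≈ 14 + ((75 − 40) / 37) × 5 = 18.7297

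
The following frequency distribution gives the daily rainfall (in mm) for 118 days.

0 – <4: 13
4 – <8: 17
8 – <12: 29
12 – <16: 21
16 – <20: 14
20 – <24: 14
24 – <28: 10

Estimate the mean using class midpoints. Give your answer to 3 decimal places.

12.983

Midpoints: 2, 6, 10, 14, 18, 22, 26
Σfm = 13×2 + 17×6 + 29×10 + 21×14 + 14×18 + 14×22 + 10×26 = 1532
n = Σf = 118
Mean = 1532 / 118 = 12.9831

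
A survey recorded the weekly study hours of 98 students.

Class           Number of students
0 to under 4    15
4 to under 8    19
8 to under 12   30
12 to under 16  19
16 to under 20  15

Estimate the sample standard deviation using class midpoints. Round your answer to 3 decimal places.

Midpoints: 2, 6, 10, 14, 18
n = 98, Σfm = 980, mean = 10.0000
Σfm² = 12328
Σf(m − x̄)² = Σfm² − (Σfm)²/n = 12328 − 980²/98 = 2528.0000
Sample variance = 2528.0000 / 97 = 26.0619
Standard deviation = √26.0619 = 5.1051

5.105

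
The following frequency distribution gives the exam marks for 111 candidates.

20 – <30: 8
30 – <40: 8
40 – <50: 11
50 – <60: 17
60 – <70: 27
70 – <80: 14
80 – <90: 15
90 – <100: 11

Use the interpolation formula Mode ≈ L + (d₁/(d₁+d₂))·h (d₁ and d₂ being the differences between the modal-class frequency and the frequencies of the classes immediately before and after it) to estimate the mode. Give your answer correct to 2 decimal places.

64.35

Modal class: 60 – <70 (highest frequency 27).
d₁ = 27 − 17 = 10, d₂ = 27 − 14 = 13
Mode ≈ 60 + (10/(10+13)) × 10 = 60 + 4.3478 = 64.3478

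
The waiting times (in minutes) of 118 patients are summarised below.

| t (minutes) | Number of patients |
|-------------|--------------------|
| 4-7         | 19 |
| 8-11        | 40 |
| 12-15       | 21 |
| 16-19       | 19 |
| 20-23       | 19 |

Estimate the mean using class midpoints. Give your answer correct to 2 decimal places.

12.79

Midpoints: 5.5, 9.5, 13.5, 17.5, 21.5
Σfm = 19×5.5 + 40×9.5 + 21×13.5 + 19×17.5 + 19×21.5 = 1509
n = Σf = 118
Mean = 1509 / 118 = 12.7881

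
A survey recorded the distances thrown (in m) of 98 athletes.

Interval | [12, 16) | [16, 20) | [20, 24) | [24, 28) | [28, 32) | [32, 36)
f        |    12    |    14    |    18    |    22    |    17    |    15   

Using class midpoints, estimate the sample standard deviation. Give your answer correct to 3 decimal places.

6.377

Midpoints: 14, 18, 22, 26, 30, 34
n = 98, Σfm = 2408, mean = 24.5714
Σfm² = 63112
Σf(m − x̄)² = Σfm² − (Σfm)²/n = 63112 − 2408²/98 = 3944.0000
Sample variance = 3944.0000 / 97 = 40.6598
Standard deviation = √40.6598 = 6.3765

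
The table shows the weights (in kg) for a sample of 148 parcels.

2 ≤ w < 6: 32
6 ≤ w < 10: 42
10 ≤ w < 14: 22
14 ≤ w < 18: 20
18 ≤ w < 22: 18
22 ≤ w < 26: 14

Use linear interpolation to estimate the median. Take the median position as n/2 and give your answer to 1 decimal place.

10.0

Cumulative frequencies: 32, 74, 96, 116, 134, 148
n = 148; position = n/2 = 74.
This falls in the class 6 ≤ w < 10: L = 6, F = 32, f = 42, h = 4.
Median ≈ 6 + ((74 − 32) / 42) × 4 = 10.0000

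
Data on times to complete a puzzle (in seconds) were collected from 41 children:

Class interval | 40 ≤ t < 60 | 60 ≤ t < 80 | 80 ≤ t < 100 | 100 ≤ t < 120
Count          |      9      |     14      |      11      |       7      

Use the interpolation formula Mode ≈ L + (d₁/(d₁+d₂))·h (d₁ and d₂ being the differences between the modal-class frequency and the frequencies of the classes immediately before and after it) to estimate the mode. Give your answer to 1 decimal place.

Modal class: 60 ≤ t < 80 (highest frequency 14).
d₁ = 14 − 9 = 5, d₂ = 14 − 11 = 3
Mode ≈ 60 + (5/(5+3)) × 20 = 60 + 12.5000 = 72.5000

72.5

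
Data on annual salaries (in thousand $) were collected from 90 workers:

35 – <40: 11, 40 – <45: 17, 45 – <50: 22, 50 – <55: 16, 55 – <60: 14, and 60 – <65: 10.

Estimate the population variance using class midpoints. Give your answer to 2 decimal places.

58.16

Midpoints: 37.5, 42.5, 47.5, 52.5, 57.5, 62.5
n = 90, Σfm = 4450, mean = 49.4444
Σfm² = 225262.5
Σf(m − x̄)² = Σfm² − (Σfm)²/n = 225262.5 − 4450²/90 = 5234.7222
Population variance = 5234.7222 / 90 = 58.1636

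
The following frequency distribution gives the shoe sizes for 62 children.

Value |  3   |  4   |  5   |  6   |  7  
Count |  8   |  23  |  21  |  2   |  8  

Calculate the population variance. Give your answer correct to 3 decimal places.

Values: 3, 4, 5, 6, 7
n = 62, Σfx = 289, mean = 4.6613
Σfx² = 1429
Σf(x − x̄)² = Σfx² − (Σfx)²/n = 1429 − 289²/62 = 81.8871
Population variance = 81.8871 / 62 = 1.3208

1.321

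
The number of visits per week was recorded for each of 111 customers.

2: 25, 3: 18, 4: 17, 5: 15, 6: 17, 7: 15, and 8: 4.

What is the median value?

Cumulative frequencies: 25, 43, 60, 75, 92, 107, 111
n = 111, so the median is the value in position (n+1)/2 = 56.
Position 56 falls at value 4.

4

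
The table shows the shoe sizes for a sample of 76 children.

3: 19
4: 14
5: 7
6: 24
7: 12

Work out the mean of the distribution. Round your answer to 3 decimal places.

4.947

Values: 3, 4, 5, 6, 7
Σfx = 19×3 + 14×4 + 7×5 + 24×6 + 12×7 = 376
n = Σf = 76
Mean = 376 / 76 = 4.9474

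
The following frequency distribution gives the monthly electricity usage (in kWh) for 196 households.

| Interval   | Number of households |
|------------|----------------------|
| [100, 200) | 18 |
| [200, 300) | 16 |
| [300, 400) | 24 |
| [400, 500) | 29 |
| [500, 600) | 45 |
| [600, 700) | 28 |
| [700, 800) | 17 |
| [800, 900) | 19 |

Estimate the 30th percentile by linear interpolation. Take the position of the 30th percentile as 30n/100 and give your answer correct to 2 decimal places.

Cumulative frequencies: 18, 34, 58, 87, 132, 160, 177, 196
n = 196; position = 30n/100 = 58.8.
This falls in the class [400, 500): L = 400, F = 58, f = 29, h = 100.
30th percentile ≈ 400 + ((58.8 − 58) / 29) × 100 = 402.7586

402.76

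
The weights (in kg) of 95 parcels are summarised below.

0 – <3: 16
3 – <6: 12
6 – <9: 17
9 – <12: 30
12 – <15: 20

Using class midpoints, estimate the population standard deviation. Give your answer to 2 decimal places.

4.12

Midpoints: 1.5, 4.5, 7.5, 10.5, 13.5
n = 95, Σfm = 790.5, mean = 8.3211
Σfm² = 8187.75
Σf(m − x̄)² = Σfm² − (Σfm)²/n = 8187.75 − 790.5²/95 = 1609.9579
Population variance = 1609.9579 / 95 = 16.9469
Standard deviation = √16.9469 = 4.1167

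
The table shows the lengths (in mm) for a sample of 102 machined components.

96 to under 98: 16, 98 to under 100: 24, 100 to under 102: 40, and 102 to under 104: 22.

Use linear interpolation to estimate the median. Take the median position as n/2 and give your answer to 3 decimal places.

Cumulative frequencies: 16, 40, 80, 102
n = 102; position = n/2 = 51.
This falls in the class 100 to under 102: L = 100, F = 40, f = 40, h = 2.
Median ≈ 100 + ((51 − 40) / 40) × 2 = 100.5500

100.550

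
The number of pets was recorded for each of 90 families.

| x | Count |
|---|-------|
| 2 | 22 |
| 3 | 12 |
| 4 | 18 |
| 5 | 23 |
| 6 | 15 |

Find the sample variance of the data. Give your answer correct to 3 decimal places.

2.055

Values: 2, 3, 4, 5, 6
n = 90, Σfx = 357, mean = 3.9667
Σfx² = 1599
Σf(x − x̄)² = Σfx² − (Σfx)²/n = 1599 − 357²/90 = 182.9000
Sample variance = 182.9000 / 89 = 2.0551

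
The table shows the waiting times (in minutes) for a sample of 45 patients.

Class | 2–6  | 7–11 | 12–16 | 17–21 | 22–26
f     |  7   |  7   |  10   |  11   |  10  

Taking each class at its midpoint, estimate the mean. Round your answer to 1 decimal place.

15.1

Midpoints: 4, 9, 14, 19, 24
Σfm = 7×4 + 7×9 + 10×14 + 11×19 + 10×24 = 680
n = Σf = 45
Mean = 680 / 45 = 15.1111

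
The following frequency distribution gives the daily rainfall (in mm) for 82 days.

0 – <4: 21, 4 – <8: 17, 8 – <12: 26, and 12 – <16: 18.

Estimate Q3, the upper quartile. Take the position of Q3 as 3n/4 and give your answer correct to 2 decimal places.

11.62

Cumulative frequencies: 21, 38, 64, 82
n = 82; position = 3n/4 = 61.5.
This falls in the class 8 – <12: L = 8, F = 38, f = 26, h = 4.
Upper quartile ≈ 8 + ((61.5 − 38) / 26) × 4 = 11.6154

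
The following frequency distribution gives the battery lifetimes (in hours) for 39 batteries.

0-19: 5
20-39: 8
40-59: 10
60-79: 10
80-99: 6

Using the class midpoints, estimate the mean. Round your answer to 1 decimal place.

Midpoints: 9.5, 29.5, 49.5, 69.5, 89.5
Σfm = 5×9.5 + 8×29.5 + 10×49.5 + 10×69.5 + 6×89.5 = 2010.5
n = Σf = 39
Mean = 2010.5 / 39 = 51.5513

51.6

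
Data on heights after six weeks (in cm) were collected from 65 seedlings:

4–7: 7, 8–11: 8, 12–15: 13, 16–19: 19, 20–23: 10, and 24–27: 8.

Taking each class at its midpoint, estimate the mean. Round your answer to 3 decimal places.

Midpoints: 5.5, 9.5, 13.5, 17.5, 21.5, 25.5
Σfm = 7×5.5 + 8×9.5 + 13×13.5 + 19×17.5 + 10×21.5 + 8×25.5 = 1041.5
n = Σf = 65
Mean = 1041.5 / 65 = 16.0231

16.023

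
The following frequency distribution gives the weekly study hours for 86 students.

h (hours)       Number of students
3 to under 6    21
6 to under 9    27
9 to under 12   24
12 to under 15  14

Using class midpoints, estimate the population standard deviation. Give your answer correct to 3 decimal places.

Midpoints: 4.5, 7.5, 10.5, 13.5
n = 86, Σfm = 738, mean = 8.5814
Σfm² = 7141.5
Σf(m − x̄)² = Σfm² − (Σfm)²/n = 7141.5 − 738²/86 = 808.4302
Population variance = 808.4302 / 86 = 9.4004
Standard deviation = √9.4004 = 3.0660

3.066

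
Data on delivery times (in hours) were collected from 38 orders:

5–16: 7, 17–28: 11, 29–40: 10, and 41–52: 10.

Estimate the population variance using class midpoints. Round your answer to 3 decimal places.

Midpoints: 10.5, 22.5, 34.5, 46.5
n = 38, Σfm = 1131, mean = 29.7632
Σfm² = 39865.5
Σf(m − x̄)² = Σfm² − (Σfm)²/n = 39865.5 − 1131²/38 = 6203.3684
Population variance = 6203.3684 / 38 = 163.2465

163.247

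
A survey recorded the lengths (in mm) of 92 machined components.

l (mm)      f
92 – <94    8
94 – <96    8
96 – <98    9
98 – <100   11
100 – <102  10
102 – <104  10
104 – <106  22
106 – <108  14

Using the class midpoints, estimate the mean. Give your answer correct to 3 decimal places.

Midpoints: 93, 95, 97, 99, 101, 103, 105, 107
Σfm = 8×93 + 8×95 + 9×97 + 11×99 + 10×101 + 10×103 + 22×105 + 14×107 = 9314
n = Σf = 92
Mean = 9314 / 92 = 101.2391

101.239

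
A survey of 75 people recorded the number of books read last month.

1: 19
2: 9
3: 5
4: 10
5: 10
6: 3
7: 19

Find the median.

4

Cumulative frequencies: 19, 28, 33, 43, 53, 56, 75
n = 75, so the median is the value in position (n+1)/2 = 38.
Position 38 falls at value 4.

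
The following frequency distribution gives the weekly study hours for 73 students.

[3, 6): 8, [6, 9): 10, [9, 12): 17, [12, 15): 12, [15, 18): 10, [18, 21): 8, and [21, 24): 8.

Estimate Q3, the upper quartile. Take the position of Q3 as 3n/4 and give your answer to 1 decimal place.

17.3

Cumulative frequencies: 8, 18, 35, 47, 57, 65, 73
n = 73; position = 3n/4 = 54.75.
This falls in the class [15, 18): L = 15, F = 47, f = 10, h = 3.
Upper quartile ≈ 15 + ((54.75 − 47) / 10) × 3 = 17.3250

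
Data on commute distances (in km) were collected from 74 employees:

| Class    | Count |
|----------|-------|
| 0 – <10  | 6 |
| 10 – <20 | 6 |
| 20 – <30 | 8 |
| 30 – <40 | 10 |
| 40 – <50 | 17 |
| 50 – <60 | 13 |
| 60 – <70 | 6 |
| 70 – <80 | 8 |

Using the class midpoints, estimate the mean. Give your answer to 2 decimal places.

Midpoints: 5, 15, 25, 35, 45, 55, 65, 75
Σfm = 6×5 + 6×15 + 8×25 + 10×35 + 17×45 + 13×55 + 6×65 + 8×75 = 3140
n = Σf = 74
Mean = 3140 / 74 = 42.4324

42.43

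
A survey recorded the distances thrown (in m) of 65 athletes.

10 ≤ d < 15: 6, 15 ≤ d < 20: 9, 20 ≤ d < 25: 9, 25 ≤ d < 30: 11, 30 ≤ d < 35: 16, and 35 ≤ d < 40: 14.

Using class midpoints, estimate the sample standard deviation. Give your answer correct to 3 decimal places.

Midpoints: 12.5, 17.5, 22.5, 27.5, 32.5, 37.5
n = 65, Σfm = 1782.5, mean = 27.4231
Σfm² = 53156.25
Σf(m − x̄)² = Σfm² − (Σfm)²/n = 53156.25 − 1782.5²/65 = 4274.6154
Sample variance = 4274.6154 / 64 = 66.7909
Standard deviation = √66.7909 = 8.1726

8.173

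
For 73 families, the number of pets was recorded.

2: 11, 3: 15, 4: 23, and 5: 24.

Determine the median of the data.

Cumulative frequencies: 11, 26, 49, 73
n = 73, so the median is the value in position (n+1)/2 = 37.
Position 37 falls at value 4.

4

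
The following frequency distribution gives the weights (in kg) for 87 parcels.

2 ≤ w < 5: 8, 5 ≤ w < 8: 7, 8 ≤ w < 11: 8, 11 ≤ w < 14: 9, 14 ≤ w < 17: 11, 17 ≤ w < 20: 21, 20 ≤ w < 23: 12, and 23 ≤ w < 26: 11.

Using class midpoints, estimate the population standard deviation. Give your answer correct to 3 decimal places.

Midpoints: 3.5, 6.5, 9.5, 12.5, 15.5, 18.5, 21.5, 24.5
n = 87, Σfm = 1348.5, mean = 15.5000
Σfm² = 24501.75
Σf(m − x̄)² = Σfm² − (Σfm)²/n = 24501.75 − 1348.5²/87 = 3600.0000
Population variance = 3600.0000 / 87 = 41.3793
Standard deviation = √41.3793 = 6.4327

6.433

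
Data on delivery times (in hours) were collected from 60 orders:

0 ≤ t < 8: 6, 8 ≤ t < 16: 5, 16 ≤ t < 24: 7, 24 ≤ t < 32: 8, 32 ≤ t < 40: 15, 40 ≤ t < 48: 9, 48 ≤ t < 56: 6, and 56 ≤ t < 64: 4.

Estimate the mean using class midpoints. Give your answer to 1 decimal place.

Midpoints: 4, 12, 20, 28, 36, 44, 52, 60
Σfm = 6×4 + 5×12 + 7×20 + 8×28 + 15×36 + 9×44 + 6×52 + 4×60 = 1936
n = Σf = 60
Mean = 1936 / 60 = 32.2667

32.3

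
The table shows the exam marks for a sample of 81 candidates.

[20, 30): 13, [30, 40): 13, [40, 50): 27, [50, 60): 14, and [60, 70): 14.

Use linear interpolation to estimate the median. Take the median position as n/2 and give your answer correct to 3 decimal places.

Cumulative frequencies: 13, 26, 53, 67, 81
n = 81; position = n/2 = 40.5.
This falls in the class [40, 50): L = 40, F = 26, f = 27, h = 10.
Median ≈ 40 + ((40.5 − 26) / 27) × 10 = 45.3704

45.370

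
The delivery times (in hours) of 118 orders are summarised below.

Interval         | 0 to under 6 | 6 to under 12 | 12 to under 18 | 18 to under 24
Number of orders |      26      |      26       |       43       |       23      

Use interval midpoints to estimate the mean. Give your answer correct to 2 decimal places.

Midpoints: 3, 9, 15, 21
Σfm = 26×3 + 26×9 + 43×15 + 23×21 = 1440
n = Σf = 118
Mean = 1440 / 118 = 12.2034

12.20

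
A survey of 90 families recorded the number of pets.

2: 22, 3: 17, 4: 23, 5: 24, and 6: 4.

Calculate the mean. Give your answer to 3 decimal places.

3.678

Values: 2, 3, 4, 5, 6
Σfx = 22×2 + 17×3 + 23×4 + 24×5 + 4×6 = 331
n = Σf = 90
Mean = 331 / 90 = 3.6778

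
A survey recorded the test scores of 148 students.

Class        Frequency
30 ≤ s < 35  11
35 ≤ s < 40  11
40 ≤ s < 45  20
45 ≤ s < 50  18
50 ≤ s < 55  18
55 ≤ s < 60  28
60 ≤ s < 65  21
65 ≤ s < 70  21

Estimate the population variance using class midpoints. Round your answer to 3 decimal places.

113.847

Midpoints: 32.5, 37.5, 42.5, 47.5, 52.5, 57.5, 62.5, 67.5
n = 148, Σfm = 7760, mean = 52.4324
Σfm² = 423725
Σf(m − x̄)² = Σfm² − (Σfm)²/n = 423725 − 7760²/148 = 16849.3243
Population variance = 16849.3243 / 148 = 113.8468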